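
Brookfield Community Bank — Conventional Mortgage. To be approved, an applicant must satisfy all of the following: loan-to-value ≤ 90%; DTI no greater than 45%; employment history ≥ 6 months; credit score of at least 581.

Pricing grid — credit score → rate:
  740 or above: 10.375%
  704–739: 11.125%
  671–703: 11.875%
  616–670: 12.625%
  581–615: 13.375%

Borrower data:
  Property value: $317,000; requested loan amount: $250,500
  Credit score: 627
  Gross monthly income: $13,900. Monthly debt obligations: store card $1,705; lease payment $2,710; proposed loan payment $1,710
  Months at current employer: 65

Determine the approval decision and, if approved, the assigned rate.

Approved at 12.625%

Credit score 627 ≥ 581 (meets minimum)
Total monthly debts = (1,705 + 2,710 + 1,710) = 6,125. DTI = 6,125/13,900 = 44.1% ≤ 45%
Employment 65 ≥ 6 months
LTV: 250,500 ÷ 317,000 = 79%, within 90% cap
All requirements met. Score 627 falls in the 616–670 tier → 12.625%.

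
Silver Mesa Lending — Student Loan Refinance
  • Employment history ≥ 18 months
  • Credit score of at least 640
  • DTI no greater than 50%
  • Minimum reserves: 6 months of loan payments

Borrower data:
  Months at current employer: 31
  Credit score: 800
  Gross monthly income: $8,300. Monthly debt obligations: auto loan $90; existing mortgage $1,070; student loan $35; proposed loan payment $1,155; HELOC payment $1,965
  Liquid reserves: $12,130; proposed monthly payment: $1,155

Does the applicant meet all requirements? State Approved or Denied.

Employment 31 ≥ 18 months
Credit score 800 ≥ 640 (meets)
Total monthly debts = (90 + 1,070 + 35 + 1,155 + 1,965) = 4,315. Debt-to-income = 4,315/8,300 = 52% — over 50% limit
Liquid reserves cover 12,130/1,155 = 10.5 months — ≥ 6 required
Fails on DTI.

Denied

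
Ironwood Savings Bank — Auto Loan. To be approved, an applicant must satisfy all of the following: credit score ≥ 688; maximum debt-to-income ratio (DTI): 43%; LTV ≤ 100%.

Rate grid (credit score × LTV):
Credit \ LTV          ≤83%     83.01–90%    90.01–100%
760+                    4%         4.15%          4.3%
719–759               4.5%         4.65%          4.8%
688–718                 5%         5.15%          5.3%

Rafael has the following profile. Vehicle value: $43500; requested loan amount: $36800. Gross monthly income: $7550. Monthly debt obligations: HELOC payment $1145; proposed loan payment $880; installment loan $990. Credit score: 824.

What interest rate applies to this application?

4.15%

Credit score 824 ≥ 688; Total monthly debts = (1,145 + 880 + 990) = 3,015. Debt-to-income = 3,015/7,550 = 39.9% — meets 43% limit
LTV = 36,800/43,500 = 84.6% ≤ 100%
Row: 824 falls in 760+. Column: 84.6% falls in 83.01–90%. Rate = 4.15%.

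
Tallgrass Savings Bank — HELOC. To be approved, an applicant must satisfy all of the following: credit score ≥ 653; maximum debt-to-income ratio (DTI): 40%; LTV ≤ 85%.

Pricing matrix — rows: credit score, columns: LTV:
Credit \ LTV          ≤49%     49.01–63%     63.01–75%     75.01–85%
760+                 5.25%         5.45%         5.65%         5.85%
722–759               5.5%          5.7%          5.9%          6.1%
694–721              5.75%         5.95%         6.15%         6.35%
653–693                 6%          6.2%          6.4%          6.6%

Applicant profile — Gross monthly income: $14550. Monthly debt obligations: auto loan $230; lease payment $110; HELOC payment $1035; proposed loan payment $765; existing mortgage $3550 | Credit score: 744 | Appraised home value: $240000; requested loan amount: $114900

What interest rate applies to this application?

5.5%

Credit score 744 ≥ 653; Total monthly debts = (230 + 110 + 1,035 + 765 + 3,550) = 5,690. DTI: 5,690 ÷ 14,550 = 39.1%, within the 40% cap
LTV: 114,900 ÷ 240,000 = 47.9%, within 85% cap
Score 744 is in the 722–759 band; LTV 47.9% is in the ≤49% band → 5.5%.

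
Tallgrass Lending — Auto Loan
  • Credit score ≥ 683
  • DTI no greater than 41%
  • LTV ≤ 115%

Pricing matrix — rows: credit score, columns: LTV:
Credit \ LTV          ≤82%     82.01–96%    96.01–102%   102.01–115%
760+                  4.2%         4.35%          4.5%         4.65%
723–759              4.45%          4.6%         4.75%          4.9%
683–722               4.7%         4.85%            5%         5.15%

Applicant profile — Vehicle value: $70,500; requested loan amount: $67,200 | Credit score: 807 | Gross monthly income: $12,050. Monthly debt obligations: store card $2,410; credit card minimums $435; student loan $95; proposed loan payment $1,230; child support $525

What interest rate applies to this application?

Credit score 807 ≥ 683; Total monthly debts = (2,410 + 435 + 95 + 1,230 + 525) = 4,695. DTI: 4,695 ÷ 12,050 = 39%, within the 41% cap
Loan-to-value = 67,200/70,500 = 95.3% — pass (115% max)
Score 807 is in the 760+ band; LTV 95.3% is in the 82.01–96% band → 4.35%.

4.35%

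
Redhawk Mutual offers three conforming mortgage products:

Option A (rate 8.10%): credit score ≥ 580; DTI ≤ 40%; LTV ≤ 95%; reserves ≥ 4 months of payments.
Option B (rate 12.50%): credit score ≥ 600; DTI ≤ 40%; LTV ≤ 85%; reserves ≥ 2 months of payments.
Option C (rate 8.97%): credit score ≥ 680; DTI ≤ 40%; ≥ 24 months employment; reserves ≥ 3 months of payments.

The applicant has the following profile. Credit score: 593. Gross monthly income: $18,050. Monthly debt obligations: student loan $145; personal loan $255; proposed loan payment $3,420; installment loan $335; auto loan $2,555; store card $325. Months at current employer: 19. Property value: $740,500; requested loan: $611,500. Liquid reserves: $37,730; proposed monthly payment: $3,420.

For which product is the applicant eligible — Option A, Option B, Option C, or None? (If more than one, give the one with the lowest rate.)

Option A

Total debts = (145 + 255 + 3,420 + 335 + 2,555 + 325) = 7,035; DTI = 7,035/18,050 = 39%.
LTV = 611,500/740,500 = 82.6%.
Reserves = 37,730/3,420 = 11.0 months.
Option A: score 593 ≥ 580; DTI 39% ≤ 40%; LTV 82.6% ≤ 95%; reserves 11.0 ≥ 4 mo → qualifies.
Option B: score 593 < 600; DTI 39% ≤ 40%; LTV 82.6% ≤ 85%; reserves 11.0 ≥ 2 mo → does not qualify.
Option C: score 593 < 680; DTI 39% ≤ 40%; employment 19 < 24 mo; reserves 11.0 ≥ 3 mo → does not qualify.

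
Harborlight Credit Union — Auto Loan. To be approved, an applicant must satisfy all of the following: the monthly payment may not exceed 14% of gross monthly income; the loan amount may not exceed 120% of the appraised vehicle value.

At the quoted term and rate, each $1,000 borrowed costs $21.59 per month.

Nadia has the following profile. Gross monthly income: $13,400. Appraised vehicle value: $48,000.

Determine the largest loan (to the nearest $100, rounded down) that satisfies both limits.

$57,600

Payment cap: 14% × $13,400 = $1,876/month.
At $21.59 per $1,000, that supports 1,876/21.59 × 1,000 ≈ $86,892 → $86,800.
LTV cap: 120% × $48,000 = $57,600 → $57,600.
Binding constraint: loan-to-value.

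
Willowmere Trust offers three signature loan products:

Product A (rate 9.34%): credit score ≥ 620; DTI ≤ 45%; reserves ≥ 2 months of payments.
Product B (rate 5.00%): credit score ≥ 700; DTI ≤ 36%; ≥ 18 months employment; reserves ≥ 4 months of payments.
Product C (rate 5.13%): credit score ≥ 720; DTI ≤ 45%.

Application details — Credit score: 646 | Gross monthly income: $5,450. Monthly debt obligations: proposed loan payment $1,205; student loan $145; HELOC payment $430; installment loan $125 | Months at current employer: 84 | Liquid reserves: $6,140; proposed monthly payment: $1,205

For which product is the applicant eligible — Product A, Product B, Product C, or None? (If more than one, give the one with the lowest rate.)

Product A

Total debts = (1,205 + 145 + 430 + 125) = 1,905; DTI = 1,905/5,450 = 35%.
Reserves = 6,140/1,205 = 5.1 months.
Product A: score 646 ≥ 620; DTI 35% ≤ 45%; reserves 5.1 ≥ 2 mo → qualifies.
Product B: score 646 < 700; DTI 35% ≤ 36%; employment 84 ≥ 18 mo; reserves 5.1 ≥ 4 mo → does not qualify.
Product C: score 646 < 720; DTI 35% ≤ 45% → does not qualify.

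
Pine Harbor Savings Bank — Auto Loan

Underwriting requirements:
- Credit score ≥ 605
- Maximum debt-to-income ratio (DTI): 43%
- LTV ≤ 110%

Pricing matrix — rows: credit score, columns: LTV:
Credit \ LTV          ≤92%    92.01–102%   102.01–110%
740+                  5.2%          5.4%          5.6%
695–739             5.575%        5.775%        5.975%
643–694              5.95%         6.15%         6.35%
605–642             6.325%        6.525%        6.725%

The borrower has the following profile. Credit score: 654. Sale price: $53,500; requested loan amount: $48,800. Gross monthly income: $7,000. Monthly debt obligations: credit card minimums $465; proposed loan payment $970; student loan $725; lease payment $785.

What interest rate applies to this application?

Credit score 654 ≥ 605; Total monthly debts = (465 + 970 + 725 + 785) = 2,945. DTI: 2,945 ÷ 7,000 = 42.1%, within the 43% cap
Loan-to-value = 48,800/53,500 = 91.2% — pass (110% max)
Row: 654 falls in 643–694. Column: 91.2% falls in ≤92%. Rate = 5.95%.

5.95%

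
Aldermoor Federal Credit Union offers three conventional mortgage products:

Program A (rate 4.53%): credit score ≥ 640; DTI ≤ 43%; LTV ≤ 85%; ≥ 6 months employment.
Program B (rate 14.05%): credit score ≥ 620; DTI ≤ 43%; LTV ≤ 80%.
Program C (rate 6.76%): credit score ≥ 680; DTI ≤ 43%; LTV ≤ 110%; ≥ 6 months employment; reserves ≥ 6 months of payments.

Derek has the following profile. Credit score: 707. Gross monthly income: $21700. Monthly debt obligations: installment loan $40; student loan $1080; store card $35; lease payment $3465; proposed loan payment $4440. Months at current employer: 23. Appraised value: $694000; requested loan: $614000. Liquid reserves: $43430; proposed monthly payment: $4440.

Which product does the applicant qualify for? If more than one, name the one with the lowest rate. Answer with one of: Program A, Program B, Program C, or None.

Total debts = (40 + 1,080 + 35 + 3,465 + 4,440) = 9,060; DTI = 9,060/21,700 = 41.8%.
LTV = 614,000/694,000 = 88.5%.
Reserves = 43,430/4,440 = 9.8 months.
Program A: score 707 ≥ 640; DTI 41.8% ≤ 43%; LTV 88.5% > 85%; employment 23 ≥ 6 mo → does not qualify.
Program B: score 707 ≥ 620; DTI 41.8% ≤ 43%; LTV 88.5% > 80% → does not qualify.
Program C: score 707 ≥ 680; DTI 41.8% ≤ 43%; LTV 88.5% ≤ 110%; employment 23 ≥ 6 mo; reserves 9.8 ≥ 6 mo → qualifies.

Program C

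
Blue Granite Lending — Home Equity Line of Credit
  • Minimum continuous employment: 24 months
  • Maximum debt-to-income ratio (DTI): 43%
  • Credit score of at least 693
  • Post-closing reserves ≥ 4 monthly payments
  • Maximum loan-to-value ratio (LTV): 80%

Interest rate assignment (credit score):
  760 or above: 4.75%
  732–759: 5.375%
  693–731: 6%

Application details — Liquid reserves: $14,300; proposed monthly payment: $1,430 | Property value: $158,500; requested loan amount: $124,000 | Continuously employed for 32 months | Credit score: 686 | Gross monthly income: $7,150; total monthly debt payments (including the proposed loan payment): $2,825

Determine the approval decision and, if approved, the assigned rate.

Denied

Credit score 686 < 693 (below minimum)
Liquid reserves cover 14,300/1,430 = 10.0 months — ≥ 4 required
Employment 32 ≥ 24 months
Loan-to-value = 124,000/158,500 = 78.2% — pass (80% max)
Debt-to-income = 2,825/7,150 = 39.5% — meets 43% limit
Not all requirements met → denied.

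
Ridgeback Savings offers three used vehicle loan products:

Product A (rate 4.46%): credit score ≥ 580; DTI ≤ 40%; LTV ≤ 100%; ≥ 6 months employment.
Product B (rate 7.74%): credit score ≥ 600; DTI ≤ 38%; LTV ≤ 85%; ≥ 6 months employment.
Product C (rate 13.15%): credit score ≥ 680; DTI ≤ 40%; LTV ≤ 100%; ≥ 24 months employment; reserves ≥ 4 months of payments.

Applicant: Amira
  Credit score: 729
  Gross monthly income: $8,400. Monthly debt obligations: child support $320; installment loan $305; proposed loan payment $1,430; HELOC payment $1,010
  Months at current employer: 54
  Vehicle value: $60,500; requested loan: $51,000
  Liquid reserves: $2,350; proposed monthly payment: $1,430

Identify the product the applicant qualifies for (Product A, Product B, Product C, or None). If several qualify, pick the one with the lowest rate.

Product A

Total debts = (320 + 305 + 1,430 + 1,010) = 3,065; DTI = 3,065/8,400 = 36.5%.
LTV = 51,000/60,500 = 84.3%.
Reserves = 2,350/1,430 = 1.6 months.
Product A: score 729 ≥ 580; DTI 36.5% ≤ 40%; LTV 84.3% ≤ 100%; employment 54 ≥ 6 mo → qualifies.
Product B: score 729 ≥ 600; DTI 36.5% ≤ 38%; LTV 84.3% ≤ 85%; employment 54 ≥ 6 mo → qualifies.
Product C: score 729 ≥ 680; DTI 36.5% ≤ 40%; LTV 84.3% ≤ 100%; employment 54 ≥ 24 mo; reserves 1.6 < 4 mo → does not qualify.
Qualifying: Product A, Product B. Lowest rate is 4.46% → Product A.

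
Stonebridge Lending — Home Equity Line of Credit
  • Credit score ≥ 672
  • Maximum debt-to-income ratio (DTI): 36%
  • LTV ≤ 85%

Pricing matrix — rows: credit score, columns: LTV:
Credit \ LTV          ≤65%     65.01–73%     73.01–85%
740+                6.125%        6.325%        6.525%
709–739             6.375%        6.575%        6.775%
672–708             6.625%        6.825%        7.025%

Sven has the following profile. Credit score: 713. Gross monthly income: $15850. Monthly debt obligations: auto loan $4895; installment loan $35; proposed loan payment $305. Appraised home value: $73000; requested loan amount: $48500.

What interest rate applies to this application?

Credit score 713 ≥ 672; Total monthly debts = (4,895 + 35 + 305) = 5,235. DTI = 5,235/15,850 = 33% ≤ 36%
LTV: 48,500 ÷ 73,000 = 66.4%, within 85% cap
Score 713 is in the 709–739 band; LTV 66.4% is in the 65.01–73% band → 6.575%.

6.575%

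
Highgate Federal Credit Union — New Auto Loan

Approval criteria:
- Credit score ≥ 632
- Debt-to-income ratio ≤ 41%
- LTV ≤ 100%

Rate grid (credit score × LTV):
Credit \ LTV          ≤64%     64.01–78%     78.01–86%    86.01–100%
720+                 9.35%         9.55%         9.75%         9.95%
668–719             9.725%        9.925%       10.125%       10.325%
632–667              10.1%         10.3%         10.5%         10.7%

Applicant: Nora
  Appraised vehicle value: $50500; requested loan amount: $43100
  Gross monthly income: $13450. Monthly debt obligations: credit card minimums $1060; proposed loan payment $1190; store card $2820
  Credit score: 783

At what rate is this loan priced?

9.75%

Credit score 783 ≥ 632; Total monthly debts = (1,060 + 1,190 + 2,820) = 5,070. Debt-to-income = 5,070/13,450 = 37.7% — meets 41% limit
LTV: 43,100 ÷ 50,500 = 85.3%, within 100% cap
Credit 783 → row 720+; LTV 85.3% → column 78.01–86%. Grid cell → 9.75%.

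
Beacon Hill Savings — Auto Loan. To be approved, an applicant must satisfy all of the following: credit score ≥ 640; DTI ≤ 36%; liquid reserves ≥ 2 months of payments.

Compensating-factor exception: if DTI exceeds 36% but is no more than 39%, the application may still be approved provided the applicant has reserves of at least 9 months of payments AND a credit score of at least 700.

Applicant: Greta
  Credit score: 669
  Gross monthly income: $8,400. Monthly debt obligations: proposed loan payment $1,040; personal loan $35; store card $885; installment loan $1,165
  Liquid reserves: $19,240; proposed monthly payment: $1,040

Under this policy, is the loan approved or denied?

Credit score 669 ≥ 640 (meets base)
Total debts = (1,040 + 35 + 885 + 1,165) = 3,125. DTI = 3,125/8,400 = 37.2% > 36% — standard DTI limit exceeded.
Liquid reserves cover 19,240/1,040 = 18.5 months — ≥ 2 required
37.2% falls in the override range (36%–39%), so the compensating-factor test applies.
Override check — reserves: 18.5 mo (ok); score: 669 (below 700).
Override conditions not both satisfied; exception does not apply.

Denied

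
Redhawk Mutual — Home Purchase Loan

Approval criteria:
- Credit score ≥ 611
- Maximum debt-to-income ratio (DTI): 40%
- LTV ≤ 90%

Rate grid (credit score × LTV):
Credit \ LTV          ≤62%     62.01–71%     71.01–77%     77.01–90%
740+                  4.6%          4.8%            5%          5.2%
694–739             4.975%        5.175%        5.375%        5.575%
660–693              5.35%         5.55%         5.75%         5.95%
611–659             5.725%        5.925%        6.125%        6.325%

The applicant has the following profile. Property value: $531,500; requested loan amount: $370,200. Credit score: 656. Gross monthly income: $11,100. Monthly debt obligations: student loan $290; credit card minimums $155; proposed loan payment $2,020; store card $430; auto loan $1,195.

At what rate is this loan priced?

5.925%

Credit score 656 ≥ 611; Total monthly debts = (290 + 155 + 2,020 + 430 + 1,195) = 4,090. DTI: 4,090 ÷ 11,100 = 36.8%, within the 40% cap
LTV = 370,200/531,500 = 69.7% ≤ 90%
Row: 656 falls in 611–659. Column: 69.7% falls in 62.01–71%. Rate = 5.925%.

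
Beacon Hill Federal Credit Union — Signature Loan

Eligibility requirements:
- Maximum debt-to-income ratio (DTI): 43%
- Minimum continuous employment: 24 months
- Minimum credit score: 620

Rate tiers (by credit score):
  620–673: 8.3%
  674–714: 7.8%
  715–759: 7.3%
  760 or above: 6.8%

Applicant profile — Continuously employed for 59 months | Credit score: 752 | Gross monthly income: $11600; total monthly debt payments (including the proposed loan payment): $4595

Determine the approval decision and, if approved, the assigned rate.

Approved at 7.3%

Credit score 752 ≥ 620 (meets minimum)
Employment 59 ≥ 24 months
DTI: 4,595 ÷ 11,600 = 39.6%, within the 43% cap
All requirements met. Score 752 falls in the 715–759 tier → 7.3%.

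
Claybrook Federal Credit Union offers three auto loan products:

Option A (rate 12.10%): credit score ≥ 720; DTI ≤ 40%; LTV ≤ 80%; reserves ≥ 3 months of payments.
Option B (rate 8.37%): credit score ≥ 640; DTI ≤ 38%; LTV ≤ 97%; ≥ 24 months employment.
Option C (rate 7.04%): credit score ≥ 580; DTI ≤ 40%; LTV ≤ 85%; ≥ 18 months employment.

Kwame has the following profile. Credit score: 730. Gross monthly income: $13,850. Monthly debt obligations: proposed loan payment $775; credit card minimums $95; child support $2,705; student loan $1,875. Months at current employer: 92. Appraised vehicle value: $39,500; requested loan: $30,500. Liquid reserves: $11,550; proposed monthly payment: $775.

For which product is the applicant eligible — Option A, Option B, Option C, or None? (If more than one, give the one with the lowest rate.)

Option C

Total debts = (775 + 95 + 2,705 + 1,875) = 5,450; DTI = 5,450/13,850 = 39.4%.
LTV = 30,500/39,500 = 77.2%.
Reserves = 11,550/775 = 14.9 months.
Option A: score 730 ≥ 720; DTI 39.4% ≤ 40%; LTV 77.2% ≤ 80%; reserves 14.9 ≥ 3 mo → qualifies.
Option B: score 730 ≥ 640; DTI 39.4% > 38%; LTV 77.2% ≤ 97%; employment 92 ≥ 24 mo → does not qualify.
Option C: score 730 ≥ 580; DTI 39.4% ≤ 40%; LTV 77.2% ≤ 85%; employment 92 ≥ 18 mo → qualifies.
Qualifying: Option A, Option C. Lowest rate is 7.04% → Option C.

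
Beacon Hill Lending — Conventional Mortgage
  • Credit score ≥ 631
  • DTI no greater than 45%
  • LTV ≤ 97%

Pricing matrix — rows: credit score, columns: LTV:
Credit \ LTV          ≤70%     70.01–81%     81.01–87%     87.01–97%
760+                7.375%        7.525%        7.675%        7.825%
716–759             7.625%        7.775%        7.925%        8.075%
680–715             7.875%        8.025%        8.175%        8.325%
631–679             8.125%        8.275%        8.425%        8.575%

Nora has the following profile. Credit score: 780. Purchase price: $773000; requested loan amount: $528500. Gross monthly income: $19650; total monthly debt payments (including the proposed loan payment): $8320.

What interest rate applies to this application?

Credit score 780 ≥ 631; DTI = 8,320/19,650 = 42.3% ≤ 45%
Loan-to-value = 528,500/773,000 = 68.4% — pass (97% max)
Credit 780 → row 760+; LTV 68.4% → column ≤70%. Grid cell → 7.375%.

7.375%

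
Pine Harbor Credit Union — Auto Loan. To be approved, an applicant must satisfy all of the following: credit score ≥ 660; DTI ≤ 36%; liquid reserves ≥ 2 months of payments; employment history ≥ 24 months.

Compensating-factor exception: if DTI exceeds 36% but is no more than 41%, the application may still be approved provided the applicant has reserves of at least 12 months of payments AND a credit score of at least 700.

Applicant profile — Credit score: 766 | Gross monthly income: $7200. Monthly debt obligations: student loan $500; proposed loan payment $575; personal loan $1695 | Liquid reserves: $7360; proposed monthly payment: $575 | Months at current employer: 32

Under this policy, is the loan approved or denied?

Credit score 766 ≥ 660 (meets base)
Total debts = (500 + 575 + 1,695) = 2,770. DTI = 2,770/7,200 = 38.5% > 36% — standard DTI limit exceeded.
Reserves = 7,360/575 = 12.8 months ≥ 2
Employment 32 ≥ 24 months
38.5% falls in the override range (36%–41%), so the compensating-factor test applies.
Override check — reserves: 12.8 mo (ok); score: 766 (ok).
Both override conditions satisfied; DTI exception granted.

Approved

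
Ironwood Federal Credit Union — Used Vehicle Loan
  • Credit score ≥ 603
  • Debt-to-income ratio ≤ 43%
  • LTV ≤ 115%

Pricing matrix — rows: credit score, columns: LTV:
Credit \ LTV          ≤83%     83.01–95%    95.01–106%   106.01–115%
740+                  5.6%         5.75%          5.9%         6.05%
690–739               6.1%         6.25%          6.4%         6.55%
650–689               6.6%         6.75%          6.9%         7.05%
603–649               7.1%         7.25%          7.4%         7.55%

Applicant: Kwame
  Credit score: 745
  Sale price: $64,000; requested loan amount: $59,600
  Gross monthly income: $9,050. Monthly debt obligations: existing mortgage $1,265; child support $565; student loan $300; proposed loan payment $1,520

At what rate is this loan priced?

Credit score 745 ≥ 603; Total monthly debts = (1,265 + 565 + 300 + 1,520) = 3,650. DTI: 3,650 ÷ 9,050 = 40.3%, within the 43% cap
Loan-to-value = 59,600/64,000 = 93.1% — pass (115% max)
Row: 745 falls in 740+. Column: 93.1% falls in 83.01–95%. Rate = 5.75%.

5.75%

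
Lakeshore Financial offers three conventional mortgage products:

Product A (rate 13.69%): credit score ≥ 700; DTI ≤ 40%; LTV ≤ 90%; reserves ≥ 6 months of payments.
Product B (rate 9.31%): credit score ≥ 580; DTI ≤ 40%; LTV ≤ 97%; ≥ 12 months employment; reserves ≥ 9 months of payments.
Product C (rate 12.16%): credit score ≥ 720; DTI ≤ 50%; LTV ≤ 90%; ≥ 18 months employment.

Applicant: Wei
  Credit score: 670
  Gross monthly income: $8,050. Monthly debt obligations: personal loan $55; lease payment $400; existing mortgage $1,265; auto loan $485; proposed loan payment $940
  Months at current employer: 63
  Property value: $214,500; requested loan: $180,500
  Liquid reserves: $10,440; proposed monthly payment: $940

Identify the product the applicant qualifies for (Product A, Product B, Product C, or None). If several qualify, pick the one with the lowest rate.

Total debts = (55 + 400 + 1,265 + 485 + 940) = 3,145; DTI = 3,145/8,050 = 39.1%.
LTV = 180,500/214,500 = 84.1%.
Reserves = 10,440/940 = 11.1 months.
Product A: score 670 < 700; DTI 39.1% ≤ 40%; LTV 84.1% ≤ 90%; reserves 11.1 ≥ 6 mo → does not qualify.
Product B: score 670 ≥ 580; DTI 39.1% ≤ 40%; LTV 84.1% ≤ 97%; employment 63 ≥ 12 mo; reserves 11.1 ≥ 9 mo → qualifies.
Product C: score 670 < 720; DTI 39.1% ≤ 50%; LTV 84.1% ≤ 90%; employment 63 ≥ 18 mo → does not qualify.

Product B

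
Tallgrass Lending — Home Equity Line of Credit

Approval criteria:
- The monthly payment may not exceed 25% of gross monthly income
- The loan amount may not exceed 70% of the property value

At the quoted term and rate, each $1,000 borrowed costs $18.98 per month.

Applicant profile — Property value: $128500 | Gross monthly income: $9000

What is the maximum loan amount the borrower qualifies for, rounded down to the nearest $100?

$89,900

Payment cap: 25% × $9,000 = $2,250/month.
At $18.98 per $1,000, that supports 2,250/18.98 × 1,000 ≈ $118,545 → $118,500.
LTV cap: 70% × $128,500 = $89,950 → $89,900.
Binding constraint: loan-to-value.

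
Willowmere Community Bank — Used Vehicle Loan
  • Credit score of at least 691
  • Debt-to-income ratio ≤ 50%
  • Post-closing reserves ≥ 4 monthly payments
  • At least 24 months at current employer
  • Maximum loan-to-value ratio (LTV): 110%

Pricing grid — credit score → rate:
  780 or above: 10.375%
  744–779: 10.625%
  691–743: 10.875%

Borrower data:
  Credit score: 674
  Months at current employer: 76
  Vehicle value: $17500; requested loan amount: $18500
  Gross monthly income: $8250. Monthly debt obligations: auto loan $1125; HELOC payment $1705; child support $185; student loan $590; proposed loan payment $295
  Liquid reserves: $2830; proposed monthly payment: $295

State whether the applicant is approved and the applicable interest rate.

Credit score 674 < 691 (below minimum)
Total monthly debts = (1,125 + 1,705 + 185 + 590 + 295) = 3,900. DTI = 3,900/8,250 = 47.3% ≤ 50%
Reserves = 2,830/295 = 9.6 months ≥ 4
LTV = 18,500/17,500 = 105.7% ≤ 110%
Employment 76 ≥ 24 months
Not all requirements met → denied.

Denied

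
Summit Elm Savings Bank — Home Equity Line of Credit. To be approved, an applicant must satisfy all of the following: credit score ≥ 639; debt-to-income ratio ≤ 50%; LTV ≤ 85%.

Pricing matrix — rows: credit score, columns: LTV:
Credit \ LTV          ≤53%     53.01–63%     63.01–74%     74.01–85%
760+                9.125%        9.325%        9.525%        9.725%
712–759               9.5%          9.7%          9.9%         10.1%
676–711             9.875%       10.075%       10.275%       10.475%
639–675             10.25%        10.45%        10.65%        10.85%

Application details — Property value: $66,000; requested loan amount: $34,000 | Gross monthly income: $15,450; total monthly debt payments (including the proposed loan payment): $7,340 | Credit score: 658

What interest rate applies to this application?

10.25%

Credit score 658 ≥ 639; Debt-to-income = 7,340/15,450 = 47.5% — meets 50% limit
LTV = 34,000/66,000 = 51.5% ≤ 85%
Credit 658 → row 639–675; LTV 51.5% → column ≤53%. Grid cell → 10.25%.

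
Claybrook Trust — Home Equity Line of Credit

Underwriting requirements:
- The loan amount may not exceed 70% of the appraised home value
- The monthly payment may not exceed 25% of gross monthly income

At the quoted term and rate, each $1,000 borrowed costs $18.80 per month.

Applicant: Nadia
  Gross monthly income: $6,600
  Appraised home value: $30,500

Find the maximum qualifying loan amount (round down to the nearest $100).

Payment cap: 25% × $6,600 = $1,650/month.
At $18.80 per $1,000, that supports 1,650/18.80 × 1,000 ≈ $87,765 → $87,700.
LTV cap: 70% × $30,500 = $21,350 → $21,300.
Binding constraint: loan-to-value.

$21,300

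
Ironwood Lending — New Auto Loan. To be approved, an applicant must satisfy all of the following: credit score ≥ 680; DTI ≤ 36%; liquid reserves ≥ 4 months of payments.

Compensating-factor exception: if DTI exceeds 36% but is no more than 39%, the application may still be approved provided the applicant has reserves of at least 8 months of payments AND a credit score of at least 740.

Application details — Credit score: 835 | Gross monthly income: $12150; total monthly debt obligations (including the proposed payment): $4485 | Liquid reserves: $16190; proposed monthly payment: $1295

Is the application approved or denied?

Credit score 835 ≥ 680 (meets base)
DTI = 4,485/12,150 = 36.9% > 36% — standard DTI limit exceeded.
Reserves: 16,190 ÷ 1,295 = 12.5 months (meets 4-month minimum)
DTI 36.9% is within the 36%–39% exception band; checking compensating factors.
Reserves 12.5 ≥ 8 months; credit score 835 ≥ 740.
Both compensating conditions met → exception applies.

Approved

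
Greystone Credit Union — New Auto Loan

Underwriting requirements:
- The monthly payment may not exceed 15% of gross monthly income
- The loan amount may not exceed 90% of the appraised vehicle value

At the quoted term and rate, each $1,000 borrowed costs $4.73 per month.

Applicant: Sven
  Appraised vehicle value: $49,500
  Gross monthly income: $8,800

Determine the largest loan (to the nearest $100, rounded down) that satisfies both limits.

$44,500

Payment cap: 15% × $8,800 = $1,320/month.
At $4.73 per $1,000, that supports 1,320/4.73 × 1,000 ≈ $279,069 → $279,000.
LTV cap: 90% × $49,500 = $44,550 → $44,500.
Binding constraint: loan-to-value.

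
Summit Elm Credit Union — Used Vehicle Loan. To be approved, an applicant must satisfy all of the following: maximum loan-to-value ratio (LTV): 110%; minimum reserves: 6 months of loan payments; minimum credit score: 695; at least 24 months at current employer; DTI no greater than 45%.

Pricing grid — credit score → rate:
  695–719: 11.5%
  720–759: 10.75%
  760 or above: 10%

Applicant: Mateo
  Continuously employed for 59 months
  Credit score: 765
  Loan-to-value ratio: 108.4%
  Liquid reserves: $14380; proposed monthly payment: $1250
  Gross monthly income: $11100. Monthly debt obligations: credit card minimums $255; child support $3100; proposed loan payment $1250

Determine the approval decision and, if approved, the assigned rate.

Approved at 10%

Credit score 765 ≥ 695 (meets minimum)
LTV 108.4% ≤ 110%
Reserves = 14,380/1,250 = 11.5 months ≥ 6
Employment 59 ≥ 24 months
Total monthly debts = (255 + 3,100 + 1,250) = 4,605. DTI = 4,605/11,100 = 41.5% ≤ 45%
All requirements met. Score 765 falls in the 760 or above tier → 10%.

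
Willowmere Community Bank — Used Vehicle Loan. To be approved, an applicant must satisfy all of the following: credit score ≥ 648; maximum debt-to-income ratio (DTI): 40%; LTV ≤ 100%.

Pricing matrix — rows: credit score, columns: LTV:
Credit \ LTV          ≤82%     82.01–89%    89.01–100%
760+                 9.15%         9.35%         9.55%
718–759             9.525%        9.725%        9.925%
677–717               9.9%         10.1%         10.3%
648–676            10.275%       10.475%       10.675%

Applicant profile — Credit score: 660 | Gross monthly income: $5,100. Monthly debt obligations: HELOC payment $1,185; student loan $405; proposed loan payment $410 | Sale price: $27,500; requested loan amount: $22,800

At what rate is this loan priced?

Credit score 660 ≥ 648; Total monthly debts = (1,185 + 405 + 410) = 2,000. DTI = 2,000/5,100 = 39.2% ≤ 40%
Loan-to-value = 22,800/27,500 = 82.9% — pass (100% max)
Row: 660 falls in 648–676. Column: 82.9% falls in 82.01–89%. Rate = 10.475%.

10.475%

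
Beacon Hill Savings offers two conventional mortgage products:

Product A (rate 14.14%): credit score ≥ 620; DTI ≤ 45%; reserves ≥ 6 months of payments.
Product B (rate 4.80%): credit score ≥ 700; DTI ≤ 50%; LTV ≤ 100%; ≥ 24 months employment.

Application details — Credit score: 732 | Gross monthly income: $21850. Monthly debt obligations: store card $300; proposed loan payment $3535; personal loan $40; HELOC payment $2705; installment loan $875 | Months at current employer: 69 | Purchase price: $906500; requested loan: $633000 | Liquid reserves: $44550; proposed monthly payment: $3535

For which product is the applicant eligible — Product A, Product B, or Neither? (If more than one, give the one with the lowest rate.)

Total debts = (300 + 3,535 + 40 + 2,705 + 875) = 7,455; DTI = 7,455/21,850 = 34.1%.
LTV = 633,000/906,500 = 69.8%.
Reserves = 44,550/3,535 = 12.6 months.
Product A: score 732 ≥ 620; DTI 34.1% ≤ 45%; reserves 12.6 ≥ 6 mo → qualifies.
Product B: score 732 ≥ 700; DTI 34.1% ≤ 50%; LTV 69.8% ≤ 100%; employment 69 ≥ 24 mo → qualifies.
Qualifying: Product A, Product B. Lowest rate is 4.80% → Product B.

Product B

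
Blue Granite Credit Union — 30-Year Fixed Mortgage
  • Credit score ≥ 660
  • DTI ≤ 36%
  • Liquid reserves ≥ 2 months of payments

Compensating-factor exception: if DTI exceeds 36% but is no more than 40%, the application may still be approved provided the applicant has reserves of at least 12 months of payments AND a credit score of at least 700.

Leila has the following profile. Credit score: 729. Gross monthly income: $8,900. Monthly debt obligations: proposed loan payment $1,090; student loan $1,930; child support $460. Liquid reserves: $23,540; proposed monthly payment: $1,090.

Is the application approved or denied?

Credit score 729 ≥ 660 (meets base)
Total debts = (1,090 + 1,930 + 460) = 3,480. DTI: 3,480 ÷ 8,900 = 39.1%, over the 36% base limit.
Reserves: 23,540 ÷ 1,090 = 21.6 months (meets 2-month minimum)
39.1% falls in the override range (36%–40%), so the compensating-factor test applies.
Reserves 21.6 ≥ 12 months; credit score 729 ≥ 700.
Both compensating conditions met → exception applies.

Approved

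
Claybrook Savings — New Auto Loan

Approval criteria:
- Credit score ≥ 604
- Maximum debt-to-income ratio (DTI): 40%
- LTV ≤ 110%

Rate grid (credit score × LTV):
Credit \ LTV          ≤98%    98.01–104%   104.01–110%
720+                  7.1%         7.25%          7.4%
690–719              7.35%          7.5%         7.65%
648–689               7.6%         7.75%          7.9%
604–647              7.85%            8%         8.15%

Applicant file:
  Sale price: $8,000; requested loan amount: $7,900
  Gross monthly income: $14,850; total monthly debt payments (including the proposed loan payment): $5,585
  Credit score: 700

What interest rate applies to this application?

7.5%

Credit score 700 ≥ 604; DTI = 5,585/14,850 = 37.6% ≤ 40%
LTV: 7,900 ÷ 8,000 = 98.8%, within 110% cap
Score 700 is in the 690–719 band; LTV 98.8% is in the 98.01–104% band → 7.5%.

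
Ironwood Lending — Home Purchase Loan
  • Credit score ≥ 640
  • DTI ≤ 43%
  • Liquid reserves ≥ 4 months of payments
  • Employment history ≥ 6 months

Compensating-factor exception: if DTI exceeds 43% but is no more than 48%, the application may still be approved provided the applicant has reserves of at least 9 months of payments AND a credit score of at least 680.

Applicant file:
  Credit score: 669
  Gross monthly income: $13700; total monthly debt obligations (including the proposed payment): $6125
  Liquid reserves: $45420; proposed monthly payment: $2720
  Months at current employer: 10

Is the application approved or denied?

Credit score 669 ≥ 640 (meets base)
DTI = 6,125/13,700 = 44.7% > 43% — standard DTI limit exceeded.
Reserves = 45,420/2,720 = 16.7 months ≥ 4
Employment 10 ≥ 6 months
44.7% falls in the override range (43%–48%), so the compensating-factor test applies.
Override check — reserves: 16.7 mo (ok); score: 669 (below 680).
Compensating-factor requirement not fully met.

Denied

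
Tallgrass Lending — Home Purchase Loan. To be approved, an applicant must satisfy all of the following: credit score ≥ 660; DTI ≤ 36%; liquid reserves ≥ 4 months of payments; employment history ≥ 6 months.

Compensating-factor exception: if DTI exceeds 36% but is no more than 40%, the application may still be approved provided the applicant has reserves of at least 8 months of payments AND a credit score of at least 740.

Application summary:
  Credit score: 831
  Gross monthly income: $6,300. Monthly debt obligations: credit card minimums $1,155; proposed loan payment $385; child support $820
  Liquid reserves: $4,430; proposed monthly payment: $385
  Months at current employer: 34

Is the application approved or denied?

Approved

Credit score 831 ≥ 660 (meets base)
Total debts = (1,155 + 385 + 820) = 2,360. DTI = 2,360/6,300 = 37.5% > 36% — standard DTI limit exceeded.
Reserves: 4,430 ÷ 385 = 11.5 months (meets 4-month minimum)
Employment 34 ≥ 6 months
DTI 37.5% is within the 36%–40% exception band; checking compensating factors.
Override check — reserves: 11.5 mo (ok); score: 831 (ok).
Both override conditions satisfied; DTI exception granted.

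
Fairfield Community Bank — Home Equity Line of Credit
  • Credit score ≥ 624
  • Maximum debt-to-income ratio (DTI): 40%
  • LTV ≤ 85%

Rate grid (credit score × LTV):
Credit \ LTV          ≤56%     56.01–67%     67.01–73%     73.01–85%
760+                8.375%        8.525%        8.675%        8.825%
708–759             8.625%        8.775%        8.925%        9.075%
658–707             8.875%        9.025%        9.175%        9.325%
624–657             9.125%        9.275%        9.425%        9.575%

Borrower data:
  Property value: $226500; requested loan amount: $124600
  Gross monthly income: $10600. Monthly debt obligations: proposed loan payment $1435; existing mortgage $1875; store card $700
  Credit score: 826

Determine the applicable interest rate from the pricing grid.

Credit score 826 ≥ 624; Total monthly debts = (1,435 + 1,875 + 700) = 4,010. DTI: 4,010 ÷ 10,600 = 37.8%, within the 40% cap
Loan-to-value = 124,600/226,500 = 55% — pass (85% max)
Credit 826 → row 760+; LTV 55% → column ≤56%. Grid cell → 8.375%.

8.375%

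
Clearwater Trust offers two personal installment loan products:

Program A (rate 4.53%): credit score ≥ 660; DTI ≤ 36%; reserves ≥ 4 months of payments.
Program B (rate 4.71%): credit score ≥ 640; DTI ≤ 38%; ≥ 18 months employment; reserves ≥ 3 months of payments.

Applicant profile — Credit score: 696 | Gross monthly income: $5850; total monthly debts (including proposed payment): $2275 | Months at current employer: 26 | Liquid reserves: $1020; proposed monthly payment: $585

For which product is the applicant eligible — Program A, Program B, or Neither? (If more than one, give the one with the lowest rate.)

DTI = 2,275/5,850 = 38.9%.
Reserves = 1,020/585 = 1.7 months.
Program A: score 696 ≥ 660; DTI 38.9% > 36%; reserves 1.7 < 4 mo → does not qualify.
Program B: score 696 ≥ 640; DTI 38.9% > 38%; employment 26 ≥ 18 mo; reserves 1.7 < 3 mo → does not qualify.

Neither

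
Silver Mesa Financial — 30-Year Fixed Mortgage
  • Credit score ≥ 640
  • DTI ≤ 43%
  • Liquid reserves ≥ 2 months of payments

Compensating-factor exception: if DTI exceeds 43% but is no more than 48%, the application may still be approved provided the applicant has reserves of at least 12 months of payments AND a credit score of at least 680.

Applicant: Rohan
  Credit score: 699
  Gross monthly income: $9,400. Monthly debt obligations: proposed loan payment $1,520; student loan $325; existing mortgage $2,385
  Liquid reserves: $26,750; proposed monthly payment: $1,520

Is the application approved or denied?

Credit score 699 ≥ 640 (meets base)
Total debts = (1,520 + 325 + 2,385) = 4,230. DTI: 4,230 ÷ 9,400 = 45%, over the 43% base limit.
Reserves = 26,750/1,520 = 17.6 months ≥ 2
45% falls in the override range (43%–48%), so the compensating-factor test applies.
Override check — reserves: 17.6 mo (ok); score: 699 (ok).
Both compensating conditions met → exception applies.

Approved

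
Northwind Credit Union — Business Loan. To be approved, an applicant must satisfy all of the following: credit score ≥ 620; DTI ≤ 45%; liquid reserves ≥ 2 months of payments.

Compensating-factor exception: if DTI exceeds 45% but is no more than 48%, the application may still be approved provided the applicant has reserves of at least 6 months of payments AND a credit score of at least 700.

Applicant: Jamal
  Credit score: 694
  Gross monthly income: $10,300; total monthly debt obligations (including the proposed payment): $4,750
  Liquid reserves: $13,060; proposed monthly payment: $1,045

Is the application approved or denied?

Denied

Credit score 694 ≥ 620 (meets base)
DTI: 4,750 ÷ 10,300 = 46.1%, over the 45% base limit.
Liquid reserves cover 13,060/1,045 = 12.5 months — ≥ 2 required
46.1% falls in the override range (45%–48%), so the compensating-factor test applies.
Reserves 12.5 ≥ 6 months; credit score 694 < 700.
Compensating-factor requirement not fully met.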